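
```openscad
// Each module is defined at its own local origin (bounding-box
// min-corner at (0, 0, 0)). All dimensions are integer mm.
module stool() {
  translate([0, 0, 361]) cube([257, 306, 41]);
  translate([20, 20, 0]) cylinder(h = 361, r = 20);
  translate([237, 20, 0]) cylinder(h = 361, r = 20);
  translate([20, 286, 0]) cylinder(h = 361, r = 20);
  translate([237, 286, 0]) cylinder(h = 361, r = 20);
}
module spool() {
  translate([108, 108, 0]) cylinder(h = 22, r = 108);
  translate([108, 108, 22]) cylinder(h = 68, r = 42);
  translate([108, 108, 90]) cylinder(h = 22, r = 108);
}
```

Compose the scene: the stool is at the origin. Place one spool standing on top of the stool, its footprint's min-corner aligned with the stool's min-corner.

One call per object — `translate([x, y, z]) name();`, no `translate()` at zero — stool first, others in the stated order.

stool();
translate([0, 0, 402]) spool();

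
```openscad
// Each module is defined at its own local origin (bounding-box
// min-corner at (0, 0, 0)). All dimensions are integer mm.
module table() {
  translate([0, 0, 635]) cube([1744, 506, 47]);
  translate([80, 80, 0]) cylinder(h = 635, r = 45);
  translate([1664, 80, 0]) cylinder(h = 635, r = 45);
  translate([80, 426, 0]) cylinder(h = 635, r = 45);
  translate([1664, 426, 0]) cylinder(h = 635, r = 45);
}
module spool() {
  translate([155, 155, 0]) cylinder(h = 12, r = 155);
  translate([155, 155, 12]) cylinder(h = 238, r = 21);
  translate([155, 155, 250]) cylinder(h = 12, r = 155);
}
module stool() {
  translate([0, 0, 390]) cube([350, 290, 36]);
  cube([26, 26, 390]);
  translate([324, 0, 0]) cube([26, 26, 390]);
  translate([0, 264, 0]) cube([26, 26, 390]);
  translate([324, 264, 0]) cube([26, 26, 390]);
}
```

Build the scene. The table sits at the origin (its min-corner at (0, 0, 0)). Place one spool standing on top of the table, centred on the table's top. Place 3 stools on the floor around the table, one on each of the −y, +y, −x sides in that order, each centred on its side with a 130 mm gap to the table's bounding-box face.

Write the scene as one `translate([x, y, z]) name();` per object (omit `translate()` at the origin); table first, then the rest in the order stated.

table();
translate([717, 98, 682]) spool();
translate([697, -420, 0]) stool();
translate([697, 636, 0]) stool();
translate([-480, 108, 0]) stool();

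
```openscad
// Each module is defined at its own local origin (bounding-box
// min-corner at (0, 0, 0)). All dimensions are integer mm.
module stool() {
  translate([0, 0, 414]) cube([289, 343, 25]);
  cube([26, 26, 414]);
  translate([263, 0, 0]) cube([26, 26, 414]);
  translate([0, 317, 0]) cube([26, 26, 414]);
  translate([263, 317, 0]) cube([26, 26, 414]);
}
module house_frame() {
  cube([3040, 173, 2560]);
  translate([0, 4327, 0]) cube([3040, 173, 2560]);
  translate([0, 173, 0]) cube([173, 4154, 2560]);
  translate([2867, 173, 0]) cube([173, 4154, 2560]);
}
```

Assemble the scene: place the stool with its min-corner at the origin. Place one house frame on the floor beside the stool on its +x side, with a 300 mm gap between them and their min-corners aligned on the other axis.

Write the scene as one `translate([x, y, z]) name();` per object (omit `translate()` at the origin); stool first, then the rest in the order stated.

stool();
translate([589, 0, 0]) house_frame();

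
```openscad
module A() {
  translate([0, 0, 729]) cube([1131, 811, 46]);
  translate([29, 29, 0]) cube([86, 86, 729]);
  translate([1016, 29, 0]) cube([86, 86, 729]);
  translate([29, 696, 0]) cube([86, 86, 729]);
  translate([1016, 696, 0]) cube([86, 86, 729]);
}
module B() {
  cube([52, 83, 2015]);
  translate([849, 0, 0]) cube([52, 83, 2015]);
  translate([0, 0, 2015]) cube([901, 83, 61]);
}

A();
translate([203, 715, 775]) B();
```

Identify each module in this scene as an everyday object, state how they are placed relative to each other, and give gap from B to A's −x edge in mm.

The door frame's min-x is at 203; the table's min-x is 0; gap = 203 mm.

A is a table. B is a door frame. The door frame is on top of the table. The gap from the door frame to the table's −x edge is 203 mm.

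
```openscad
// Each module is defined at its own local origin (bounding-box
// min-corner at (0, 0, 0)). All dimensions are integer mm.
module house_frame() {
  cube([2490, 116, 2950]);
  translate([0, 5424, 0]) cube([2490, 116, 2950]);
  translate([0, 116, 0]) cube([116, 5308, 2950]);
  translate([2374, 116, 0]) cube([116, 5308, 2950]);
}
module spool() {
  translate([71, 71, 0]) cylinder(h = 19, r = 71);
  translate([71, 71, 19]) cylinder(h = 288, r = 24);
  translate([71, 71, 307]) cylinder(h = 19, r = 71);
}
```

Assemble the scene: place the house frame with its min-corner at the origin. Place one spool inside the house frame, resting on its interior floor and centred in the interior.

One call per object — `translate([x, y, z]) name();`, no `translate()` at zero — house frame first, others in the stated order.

house_frame();
translate([1174, 2699, 0]) spool();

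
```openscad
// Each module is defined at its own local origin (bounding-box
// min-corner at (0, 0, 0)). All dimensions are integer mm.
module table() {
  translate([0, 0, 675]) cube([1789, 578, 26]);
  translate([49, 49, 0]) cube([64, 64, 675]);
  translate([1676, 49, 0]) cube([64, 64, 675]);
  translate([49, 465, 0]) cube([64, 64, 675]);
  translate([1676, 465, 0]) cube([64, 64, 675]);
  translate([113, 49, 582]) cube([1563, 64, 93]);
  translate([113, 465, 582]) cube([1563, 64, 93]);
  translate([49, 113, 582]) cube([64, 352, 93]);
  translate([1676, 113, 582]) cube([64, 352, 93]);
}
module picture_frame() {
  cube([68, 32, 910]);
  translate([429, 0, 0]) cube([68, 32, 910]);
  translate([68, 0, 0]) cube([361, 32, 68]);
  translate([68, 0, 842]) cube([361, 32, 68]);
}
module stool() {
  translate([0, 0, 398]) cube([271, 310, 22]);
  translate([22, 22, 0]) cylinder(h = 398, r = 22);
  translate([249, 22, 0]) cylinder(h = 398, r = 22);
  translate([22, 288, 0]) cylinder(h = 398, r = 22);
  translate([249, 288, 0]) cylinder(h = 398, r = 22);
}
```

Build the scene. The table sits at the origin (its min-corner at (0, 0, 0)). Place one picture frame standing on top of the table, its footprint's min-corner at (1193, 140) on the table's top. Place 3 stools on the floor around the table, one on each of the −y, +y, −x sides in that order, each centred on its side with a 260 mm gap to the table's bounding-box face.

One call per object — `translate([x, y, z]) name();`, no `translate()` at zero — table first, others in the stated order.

table();
translate([1193, 140, 701]) picture_frame();
translate([759, -570, 0]) stool();
translate([759, 838, 0]) stool();
translate([-531, 134, 0]) stool();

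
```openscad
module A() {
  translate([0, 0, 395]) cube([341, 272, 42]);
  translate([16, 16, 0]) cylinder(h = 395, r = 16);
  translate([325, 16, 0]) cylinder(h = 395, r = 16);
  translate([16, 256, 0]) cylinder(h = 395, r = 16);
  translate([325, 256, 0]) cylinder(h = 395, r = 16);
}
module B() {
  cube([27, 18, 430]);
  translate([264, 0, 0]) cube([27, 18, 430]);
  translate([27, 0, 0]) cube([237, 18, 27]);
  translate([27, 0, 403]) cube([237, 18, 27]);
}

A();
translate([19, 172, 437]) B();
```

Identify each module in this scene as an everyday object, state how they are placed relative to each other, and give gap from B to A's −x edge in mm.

A is a stool. B is a picture frame. The picture frame is on top of the stool. The gap from the picture frame to the stool's −x edge is 19 mm.

The picture frame's min-x is at 19; the stool's min-x is 0; gap = 19 mm.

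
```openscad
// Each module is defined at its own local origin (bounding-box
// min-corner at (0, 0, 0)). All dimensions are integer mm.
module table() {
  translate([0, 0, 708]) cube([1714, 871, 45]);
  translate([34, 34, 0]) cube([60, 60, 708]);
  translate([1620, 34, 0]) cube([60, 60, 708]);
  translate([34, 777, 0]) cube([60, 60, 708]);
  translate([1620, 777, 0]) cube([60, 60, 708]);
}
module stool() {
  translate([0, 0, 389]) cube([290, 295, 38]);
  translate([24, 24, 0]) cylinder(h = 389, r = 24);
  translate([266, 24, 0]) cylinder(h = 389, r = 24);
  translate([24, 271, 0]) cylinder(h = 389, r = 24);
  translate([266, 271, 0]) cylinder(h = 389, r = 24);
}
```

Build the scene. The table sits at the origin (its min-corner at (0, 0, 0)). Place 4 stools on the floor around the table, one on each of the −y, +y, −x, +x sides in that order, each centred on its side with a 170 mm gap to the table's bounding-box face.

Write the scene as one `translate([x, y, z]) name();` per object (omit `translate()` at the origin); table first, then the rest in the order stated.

table();
translate([712, -465, 0]) stool();
translate([712, 1041, 0]) stool();
translate([-460, 288, 0]) stool();
translate([1884, 288, 0]) stool();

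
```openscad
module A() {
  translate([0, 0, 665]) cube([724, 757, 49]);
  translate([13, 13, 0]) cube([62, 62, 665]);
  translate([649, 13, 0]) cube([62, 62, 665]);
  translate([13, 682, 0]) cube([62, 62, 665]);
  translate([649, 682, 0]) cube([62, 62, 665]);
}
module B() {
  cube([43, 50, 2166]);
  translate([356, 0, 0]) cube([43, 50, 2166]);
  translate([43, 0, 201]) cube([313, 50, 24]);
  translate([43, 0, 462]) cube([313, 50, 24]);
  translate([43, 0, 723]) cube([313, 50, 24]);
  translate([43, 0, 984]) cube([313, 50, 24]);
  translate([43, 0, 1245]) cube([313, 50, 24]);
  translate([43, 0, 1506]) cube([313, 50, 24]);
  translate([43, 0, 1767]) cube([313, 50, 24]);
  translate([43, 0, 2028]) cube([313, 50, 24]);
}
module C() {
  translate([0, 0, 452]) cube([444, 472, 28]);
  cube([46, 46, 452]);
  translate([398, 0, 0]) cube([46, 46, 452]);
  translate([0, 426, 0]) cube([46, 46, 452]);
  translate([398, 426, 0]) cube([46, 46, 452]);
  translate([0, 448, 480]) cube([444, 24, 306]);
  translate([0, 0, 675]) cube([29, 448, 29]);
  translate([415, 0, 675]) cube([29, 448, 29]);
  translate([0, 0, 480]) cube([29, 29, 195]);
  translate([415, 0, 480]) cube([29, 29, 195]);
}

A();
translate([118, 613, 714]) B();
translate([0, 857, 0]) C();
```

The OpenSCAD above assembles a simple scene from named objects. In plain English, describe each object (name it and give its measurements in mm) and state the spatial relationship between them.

A is a table with a 724×757 mm rectangular top, 49 mm thick, top surface at z = 714 mm, supported by four 62×62 mm square legs, each inset 13 mm from the nearest pair of top edges, running from the floor.

B is a straight ladder. Two 43×50 mm vertical rails, 2166 mm tall, stand 399 mm apart (outside-to-outside) with their front faces coplanar on the −y side. 8 rungs, each 50 mm deep and 24 mm tall, span between the inner faces of the rails, front faces flush with the rails. The lowest rung's underside is at z = 201 mm and rungs are spaced 261 mm apart (underside to underside).

C is a chair. The seat is a 444×472×28 mm slab with its top at z = 480 mm, on four 46×46 mm corner legs (flush with the seat edges, standing on z = 0). A flat backrest 24 mm thick, 306 mm tall, spans the full seat width and rises from the seat top along its +y edge, rear face flush with the rear of the seat. Two armrests of 29×29 mm section run along each side from the seat's front edge to the front of the backrest, top faces 224 mm above the seat top and outer faces flush with the seat's x-edges; a 29×29 mm post under the front of each armrest stands on the seat at the front corner.

The ladder is on top of the table. The chair is on the floor beside the table on its +y side.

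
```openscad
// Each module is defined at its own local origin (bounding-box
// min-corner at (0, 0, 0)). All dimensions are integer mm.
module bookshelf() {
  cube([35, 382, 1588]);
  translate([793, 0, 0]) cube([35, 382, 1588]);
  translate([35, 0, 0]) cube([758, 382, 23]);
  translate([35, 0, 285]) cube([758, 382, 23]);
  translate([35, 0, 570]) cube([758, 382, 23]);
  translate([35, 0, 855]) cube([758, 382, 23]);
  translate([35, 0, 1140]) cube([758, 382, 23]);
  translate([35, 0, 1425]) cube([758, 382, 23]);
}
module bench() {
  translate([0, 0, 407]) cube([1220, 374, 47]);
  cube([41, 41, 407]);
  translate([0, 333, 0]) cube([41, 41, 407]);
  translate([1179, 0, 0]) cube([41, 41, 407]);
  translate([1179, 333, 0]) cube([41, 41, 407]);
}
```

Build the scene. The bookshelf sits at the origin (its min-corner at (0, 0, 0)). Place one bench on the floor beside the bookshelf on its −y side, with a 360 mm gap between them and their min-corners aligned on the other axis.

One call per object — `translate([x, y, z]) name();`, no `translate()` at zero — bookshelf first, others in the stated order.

bookshelf();
translate([0, -734, 0]) bench();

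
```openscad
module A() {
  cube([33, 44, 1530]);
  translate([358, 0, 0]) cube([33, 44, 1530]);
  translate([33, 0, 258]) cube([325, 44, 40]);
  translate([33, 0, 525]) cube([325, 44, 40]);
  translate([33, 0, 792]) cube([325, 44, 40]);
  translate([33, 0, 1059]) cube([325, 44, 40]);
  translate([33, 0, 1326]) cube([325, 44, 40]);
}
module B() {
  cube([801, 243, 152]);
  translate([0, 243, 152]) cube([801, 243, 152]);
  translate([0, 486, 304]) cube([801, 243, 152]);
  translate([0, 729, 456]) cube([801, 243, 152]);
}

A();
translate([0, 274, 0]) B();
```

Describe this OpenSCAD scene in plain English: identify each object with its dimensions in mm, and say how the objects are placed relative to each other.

A is a straight ladder. Two 33×44 mm vertical rails, 1530 mm tall, stand 391 mm apart (outside-to-outside) with their front faces coplanar on the −y side. 5 rungs, each 44 mm deep and 40 mm tall, span between the inner faces of the rails, front faces flush with the rails. The lowest rung's underside is at z = 258 mm and rungs are spaced 267 mm apart (underside to underside).

B is a run of 4 identical solid stair steps. Each tread is 801×243 mm and each step block is 152 mm high. Step 1 rests on the floor; step k is offset from step 1 by (k−1)×243 mm in y and (k−1)×152 mm in z.

The staircase is on the floor beside the ladder on its +y side.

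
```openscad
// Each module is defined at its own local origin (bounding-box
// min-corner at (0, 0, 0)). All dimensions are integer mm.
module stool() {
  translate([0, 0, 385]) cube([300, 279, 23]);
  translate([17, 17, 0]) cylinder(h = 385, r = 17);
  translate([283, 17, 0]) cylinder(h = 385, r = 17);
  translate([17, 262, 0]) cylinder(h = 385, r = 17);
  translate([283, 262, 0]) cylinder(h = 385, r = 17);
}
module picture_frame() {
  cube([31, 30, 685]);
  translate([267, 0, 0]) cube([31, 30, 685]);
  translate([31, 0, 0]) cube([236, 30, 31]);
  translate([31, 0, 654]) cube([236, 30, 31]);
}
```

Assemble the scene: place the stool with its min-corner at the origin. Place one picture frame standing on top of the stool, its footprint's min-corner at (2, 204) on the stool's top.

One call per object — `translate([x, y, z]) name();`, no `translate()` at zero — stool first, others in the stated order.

stool();
translate([2, 204, 408]) picture_frame();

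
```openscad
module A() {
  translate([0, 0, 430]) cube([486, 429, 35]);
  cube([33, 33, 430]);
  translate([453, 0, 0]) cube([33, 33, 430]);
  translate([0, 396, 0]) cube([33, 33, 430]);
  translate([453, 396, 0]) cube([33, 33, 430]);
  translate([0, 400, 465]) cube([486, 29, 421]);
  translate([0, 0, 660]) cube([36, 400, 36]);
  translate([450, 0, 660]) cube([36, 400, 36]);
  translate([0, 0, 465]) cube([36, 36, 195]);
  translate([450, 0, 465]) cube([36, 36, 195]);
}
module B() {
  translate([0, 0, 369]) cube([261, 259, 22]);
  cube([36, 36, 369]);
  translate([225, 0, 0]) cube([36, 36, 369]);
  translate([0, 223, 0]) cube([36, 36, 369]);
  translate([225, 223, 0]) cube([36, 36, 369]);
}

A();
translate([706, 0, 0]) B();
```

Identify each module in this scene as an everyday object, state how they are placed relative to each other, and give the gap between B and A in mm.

A is a chair. B is a stool. The stool is on the floor beside the chair on its +x side. The gap between the stool and the chair is 220 mm.

The stool's nearest face is 220 mm from the chair's +x face.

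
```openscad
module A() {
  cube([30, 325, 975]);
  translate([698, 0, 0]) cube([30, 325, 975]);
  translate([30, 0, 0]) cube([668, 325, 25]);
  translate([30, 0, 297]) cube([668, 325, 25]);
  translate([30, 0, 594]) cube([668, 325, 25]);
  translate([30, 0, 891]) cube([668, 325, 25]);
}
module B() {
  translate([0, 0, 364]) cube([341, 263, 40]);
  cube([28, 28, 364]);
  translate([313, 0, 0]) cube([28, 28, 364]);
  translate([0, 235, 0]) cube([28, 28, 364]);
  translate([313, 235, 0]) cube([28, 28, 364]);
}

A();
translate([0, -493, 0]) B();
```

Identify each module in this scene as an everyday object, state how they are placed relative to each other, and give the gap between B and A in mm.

The stool's nearest face is 230 mm from the bookshelf's −y face.

A is a bookshelf. B is a stool. The stool is on the floor beside the bookshelf on its −y side. The gap between the stool and the bookshelf is 230 mm.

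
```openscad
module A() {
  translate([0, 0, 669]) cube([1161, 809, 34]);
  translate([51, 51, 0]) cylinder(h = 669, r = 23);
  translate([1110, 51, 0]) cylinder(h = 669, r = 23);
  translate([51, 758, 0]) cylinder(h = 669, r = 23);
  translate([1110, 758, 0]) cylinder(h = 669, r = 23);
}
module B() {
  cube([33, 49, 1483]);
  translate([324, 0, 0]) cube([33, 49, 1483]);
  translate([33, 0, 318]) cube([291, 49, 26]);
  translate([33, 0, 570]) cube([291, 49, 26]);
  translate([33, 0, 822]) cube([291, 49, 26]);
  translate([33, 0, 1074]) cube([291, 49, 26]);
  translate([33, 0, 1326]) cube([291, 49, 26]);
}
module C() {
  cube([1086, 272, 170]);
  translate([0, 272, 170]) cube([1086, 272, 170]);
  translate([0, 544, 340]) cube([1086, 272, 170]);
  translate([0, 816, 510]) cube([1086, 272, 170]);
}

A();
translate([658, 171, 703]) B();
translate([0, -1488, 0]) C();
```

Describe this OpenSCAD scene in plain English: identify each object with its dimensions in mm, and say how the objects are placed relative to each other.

A is a table: top 1161 mm (x) × 809 mm (y), 34 mm thick, upper face at z = 703 mm, on four round legs of 46 mm diameter, each leg's bounding box inset 28 mm from the nearest pair of top edges, running from z = 0 to the bottom of the top.

B is a wooden ladder with two side rails of 33×49 mm section and 1483 mm height, set 357 mm apart overall. Between them run 5 rectangular rungs (49 mm deep, 26 mm thick), front faces flush with the rails' −y face. The bottom of the first rung is 318 mm above the floor and each subsequent rung is 252 mm higher than the one below.

C is a run of 4 identical solid stair steps. Each tread is 1086×272 mm and each step block is 170 mm high. Step 1 rests on the floor; step k is offset from step 1 by (k−1)×272 mm in y and (k−1)×170 mm in z.

The ladder is on top of the table. The staircase is on the floor beside the table on its −y side.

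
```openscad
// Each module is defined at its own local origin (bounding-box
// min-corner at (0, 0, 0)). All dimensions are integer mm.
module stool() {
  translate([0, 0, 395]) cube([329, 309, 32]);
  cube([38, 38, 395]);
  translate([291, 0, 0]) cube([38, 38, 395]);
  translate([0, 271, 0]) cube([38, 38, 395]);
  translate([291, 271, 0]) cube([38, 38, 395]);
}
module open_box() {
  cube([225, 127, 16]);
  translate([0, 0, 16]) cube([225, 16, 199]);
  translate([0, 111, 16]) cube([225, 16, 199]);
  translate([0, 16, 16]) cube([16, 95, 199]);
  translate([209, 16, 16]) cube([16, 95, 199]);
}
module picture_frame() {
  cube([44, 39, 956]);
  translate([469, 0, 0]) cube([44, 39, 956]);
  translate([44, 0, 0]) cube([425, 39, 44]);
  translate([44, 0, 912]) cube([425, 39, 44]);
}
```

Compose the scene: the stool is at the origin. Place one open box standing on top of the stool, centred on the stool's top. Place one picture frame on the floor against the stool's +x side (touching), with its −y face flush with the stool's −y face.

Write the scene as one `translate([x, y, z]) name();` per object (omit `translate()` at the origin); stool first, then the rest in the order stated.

stool();
translate([52, 91, 427]) open_box();
translate([329, 0, 0]) picture_frame();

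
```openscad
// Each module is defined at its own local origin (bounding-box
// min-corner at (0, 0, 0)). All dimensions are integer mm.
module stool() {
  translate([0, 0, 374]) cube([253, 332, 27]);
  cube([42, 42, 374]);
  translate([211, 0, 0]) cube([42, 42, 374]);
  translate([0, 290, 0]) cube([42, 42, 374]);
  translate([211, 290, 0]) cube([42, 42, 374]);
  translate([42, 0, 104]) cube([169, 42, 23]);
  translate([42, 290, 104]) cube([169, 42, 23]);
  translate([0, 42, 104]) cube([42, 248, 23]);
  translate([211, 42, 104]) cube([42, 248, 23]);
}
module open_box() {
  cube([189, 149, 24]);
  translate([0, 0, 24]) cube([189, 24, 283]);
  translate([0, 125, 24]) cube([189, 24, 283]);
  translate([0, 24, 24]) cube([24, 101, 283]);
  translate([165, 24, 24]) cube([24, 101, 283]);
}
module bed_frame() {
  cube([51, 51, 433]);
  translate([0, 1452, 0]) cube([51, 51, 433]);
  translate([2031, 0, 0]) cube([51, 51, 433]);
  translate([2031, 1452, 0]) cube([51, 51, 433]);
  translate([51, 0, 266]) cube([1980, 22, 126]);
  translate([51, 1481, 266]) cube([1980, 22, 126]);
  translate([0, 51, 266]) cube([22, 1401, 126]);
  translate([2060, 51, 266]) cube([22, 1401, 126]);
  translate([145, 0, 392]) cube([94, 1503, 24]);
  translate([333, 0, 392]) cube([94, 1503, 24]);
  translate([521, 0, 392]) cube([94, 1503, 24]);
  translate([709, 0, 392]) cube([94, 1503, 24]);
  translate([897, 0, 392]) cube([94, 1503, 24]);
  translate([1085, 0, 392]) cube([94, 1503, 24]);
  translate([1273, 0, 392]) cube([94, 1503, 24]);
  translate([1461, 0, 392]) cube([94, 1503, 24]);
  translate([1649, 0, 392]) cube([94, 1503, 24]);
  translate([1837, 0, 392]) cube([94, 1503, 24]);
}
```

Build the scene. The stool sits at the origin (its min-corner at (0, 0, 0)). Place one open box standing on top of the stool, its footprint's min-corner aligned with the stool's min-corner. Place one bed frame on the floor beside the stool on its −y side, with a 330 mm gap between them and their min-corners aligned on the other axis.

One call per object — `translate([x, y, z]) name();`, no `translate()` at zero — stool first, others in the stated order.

stool();
translate([0, 0, 401]) open_box();
translate([0, -1833, 0]) bed_frame();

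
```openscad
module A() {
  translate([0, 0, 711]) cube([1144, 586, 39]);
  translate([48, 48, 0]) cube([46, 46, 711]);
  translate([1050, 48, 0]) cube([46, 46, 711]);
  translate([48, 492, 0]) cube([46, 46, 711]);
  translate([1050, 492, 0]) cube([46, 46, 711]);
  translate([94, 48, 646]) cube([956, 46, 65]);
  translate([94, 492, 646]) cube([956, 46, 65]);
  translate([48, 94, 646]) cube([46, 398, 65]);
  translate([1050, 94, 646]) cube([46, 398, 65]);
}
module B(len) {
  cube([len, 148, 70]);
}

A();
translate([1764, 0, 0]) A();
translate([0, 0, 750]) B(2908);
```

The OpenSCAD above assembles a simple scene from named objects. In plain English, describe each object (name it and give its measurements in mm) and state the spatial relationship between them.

A is a table with a 1144×586 mm rectangular top, 39 mm thick, top surface at z = 750 mm, supported by four 46×46 mm square legs, each inset 48 mm from the nearest pair of top edges, running from the floor. Four apron rails, 46 mm thick and 65 mm tall, run between adjacent legs with their top edges flush with the underside of the top and their outer faces flush with the legs' outer faces.

B is a rectangular beam 2908 mm long (x), 148 mm deep (y), 70 mm thick (z).

The beam spans the tops of two tables placed 620 mm apart, resting at z = 750 mm.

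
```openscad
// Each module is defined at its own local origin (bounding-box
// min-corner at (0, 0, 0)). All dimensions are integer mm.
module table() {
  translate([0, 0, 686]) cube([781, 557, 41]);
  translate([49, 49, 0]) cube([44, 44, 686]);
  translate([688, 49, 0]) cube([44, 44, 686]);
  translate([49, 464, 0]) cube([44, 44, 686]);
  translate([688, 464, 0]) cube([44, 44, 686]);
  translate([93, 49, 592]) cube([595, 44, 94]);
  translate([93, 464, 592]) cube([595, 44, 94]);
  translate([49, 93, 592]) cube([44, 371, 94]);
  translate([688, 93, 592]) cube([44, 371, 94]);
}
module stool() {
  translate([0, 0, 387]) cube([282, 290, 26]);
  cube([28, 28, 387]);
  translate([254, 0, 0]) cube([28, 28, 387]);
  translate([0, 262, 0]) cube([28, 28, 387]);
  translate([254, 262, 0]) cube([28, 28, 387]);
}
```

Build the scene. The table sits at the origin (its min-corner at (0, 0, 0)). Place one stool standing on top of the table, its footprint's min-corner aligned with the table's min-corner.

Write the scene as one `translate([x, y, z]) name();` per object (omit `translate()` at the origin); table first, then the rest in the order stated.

table();
translate([0, 0, 727]) stool();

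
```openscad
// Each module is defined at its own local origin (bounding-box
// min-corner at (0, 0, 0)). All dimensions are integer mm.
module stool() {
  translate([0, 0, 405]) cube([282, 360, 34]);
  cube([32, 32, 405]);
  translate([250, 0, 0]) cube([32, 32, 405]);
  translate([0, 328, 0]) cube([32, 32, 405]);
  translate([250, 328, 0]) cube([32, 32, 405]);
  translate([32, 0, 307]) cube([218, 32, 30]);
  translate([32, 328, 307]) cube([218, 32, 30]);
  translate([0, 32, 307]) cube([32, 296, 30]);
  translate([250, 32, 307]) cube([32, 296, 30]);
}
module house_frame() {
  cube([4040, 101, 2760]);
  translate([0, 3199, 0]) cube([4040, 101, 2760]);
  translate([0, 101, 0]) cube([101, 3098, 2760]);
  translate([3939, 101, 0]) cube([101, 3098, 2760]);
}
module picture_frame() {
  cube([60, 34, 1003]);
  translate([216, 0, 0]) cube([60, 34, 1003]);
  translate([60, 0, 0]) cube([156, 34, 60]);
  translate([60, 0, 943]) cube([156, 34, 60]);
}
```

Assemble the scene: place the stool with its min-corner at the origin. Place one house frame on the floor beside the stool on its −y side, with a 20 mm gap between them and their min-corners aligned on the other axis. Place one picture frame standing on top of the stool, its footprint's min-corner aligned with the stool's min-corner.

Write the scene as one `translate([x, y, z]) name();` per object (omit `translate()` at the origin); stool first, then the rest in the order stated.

stool();
translate([0, -3320, 0]) house_frame();
translate([0, 0, 439]) picture_frame();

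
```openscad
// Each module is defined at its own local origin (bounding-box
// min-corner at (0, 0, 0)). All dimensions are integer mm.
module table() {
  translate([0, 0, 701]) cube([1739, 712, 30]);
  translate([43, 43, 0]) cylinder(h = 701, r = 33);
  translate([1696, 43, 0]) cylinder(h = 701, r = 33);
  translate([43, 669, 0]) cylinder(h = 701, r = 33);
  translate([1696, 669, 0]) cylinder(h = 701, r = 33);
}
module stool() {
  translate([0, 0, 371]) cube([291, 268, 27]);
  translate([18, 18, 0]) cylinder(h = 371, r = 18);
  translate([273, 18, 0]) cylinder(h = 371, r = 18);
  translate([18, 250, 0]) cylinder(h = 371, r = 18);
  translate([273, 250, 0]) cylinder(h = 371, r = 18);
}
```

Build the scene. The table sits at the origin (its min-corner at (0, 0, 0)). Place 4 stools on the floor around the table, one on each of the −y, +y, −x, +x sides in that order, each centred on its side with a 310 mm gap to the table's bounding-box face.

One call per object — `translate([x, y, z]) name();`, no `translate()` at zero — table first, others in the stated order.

table();
translate([724, -578, 0]) stool();
translate([724, 1022, 0]) stool();
translate([-601, 222, 0]) stool();
translate([2049, 222, 0]) stool();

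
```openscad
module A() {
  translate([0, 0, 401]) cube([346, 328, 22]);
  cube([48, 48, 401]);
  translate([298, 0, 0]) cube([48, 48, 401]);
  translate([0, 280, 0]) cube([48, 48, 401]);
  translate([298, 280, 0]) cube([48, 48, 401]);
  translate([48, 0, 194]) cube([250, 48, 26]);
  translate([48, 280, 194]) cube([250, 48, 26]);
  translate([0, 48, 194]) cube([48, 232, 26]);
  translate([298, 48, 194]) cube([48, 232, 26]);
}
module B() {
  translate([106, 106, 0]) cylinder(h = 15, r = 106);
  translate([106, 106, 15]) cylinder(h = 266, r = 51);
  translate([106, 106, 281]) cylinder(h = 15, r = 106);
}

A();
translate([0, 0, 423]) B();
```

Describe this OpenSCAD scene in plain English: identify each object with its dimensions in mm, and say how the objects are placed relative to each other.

A is a four-legged stool. The seat is 346×328 mm, 22 mm thick, top at z = 423 mm. It stands on four square legs, each 48×48 mm in cross-section, from z = 0 to the seat underside, each flush with a corner of the seat. Four stretchers, 48 mm wide and 26 mm tall, connect adjacent legs with their undersides at z = 194 mm, each running between the inner faces of the legs it joins and aligned with the legs' outer faces on the other axis.

B is a spool: two coaxial disc flanges of radius 106 mm and thickness 15 mm, joined by a core cylinder of radius 51 mm and height 266 mm. The lower flange rests on z = 0 and the three cylinders share a vertical axis.

The spool is on top of the stool.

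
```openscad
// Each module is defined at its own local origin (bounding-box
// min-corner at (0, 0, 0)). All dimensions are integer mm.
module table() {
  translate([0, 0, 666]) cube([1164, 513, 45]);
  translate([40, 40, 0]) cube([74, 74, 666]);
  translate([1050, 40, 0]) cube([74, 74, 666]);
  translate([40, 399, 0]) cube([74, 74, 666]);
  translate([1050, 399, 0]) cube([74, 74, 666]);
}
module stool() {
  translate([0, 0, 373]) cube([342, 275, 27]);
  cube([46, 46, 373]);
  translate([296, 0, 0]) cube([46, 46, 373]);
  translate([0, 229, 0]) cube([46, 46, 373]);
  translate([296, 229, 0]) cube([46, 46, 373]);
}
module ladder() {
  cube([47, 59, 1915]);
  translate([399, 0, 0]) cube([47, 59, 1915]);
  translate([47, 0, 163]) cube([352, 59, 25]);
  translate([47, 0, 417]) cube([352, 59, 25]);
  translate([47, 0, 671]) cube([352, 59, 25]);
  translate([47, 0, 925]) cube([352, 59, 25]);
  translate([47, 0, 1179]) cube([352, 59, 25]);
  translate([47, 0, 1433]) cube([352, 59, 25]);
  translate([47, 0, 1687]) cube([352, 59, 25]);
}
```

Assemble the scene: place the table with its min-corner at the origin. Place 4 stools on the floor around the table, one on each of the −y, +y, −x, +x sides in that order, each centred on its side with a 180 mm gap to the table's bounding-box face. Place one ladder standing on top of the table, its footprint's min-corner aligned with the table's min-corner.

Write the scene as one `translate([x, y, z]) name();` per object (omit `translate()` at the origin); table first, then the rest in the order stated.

table();
translate([411, -455, 0]) stool();
translate([411, 693, 0]) stool();
translate([-522, 119, 0]) stool();
translate([1344, 119, 0]) stool();
translate([0, 0, 711]) ladder();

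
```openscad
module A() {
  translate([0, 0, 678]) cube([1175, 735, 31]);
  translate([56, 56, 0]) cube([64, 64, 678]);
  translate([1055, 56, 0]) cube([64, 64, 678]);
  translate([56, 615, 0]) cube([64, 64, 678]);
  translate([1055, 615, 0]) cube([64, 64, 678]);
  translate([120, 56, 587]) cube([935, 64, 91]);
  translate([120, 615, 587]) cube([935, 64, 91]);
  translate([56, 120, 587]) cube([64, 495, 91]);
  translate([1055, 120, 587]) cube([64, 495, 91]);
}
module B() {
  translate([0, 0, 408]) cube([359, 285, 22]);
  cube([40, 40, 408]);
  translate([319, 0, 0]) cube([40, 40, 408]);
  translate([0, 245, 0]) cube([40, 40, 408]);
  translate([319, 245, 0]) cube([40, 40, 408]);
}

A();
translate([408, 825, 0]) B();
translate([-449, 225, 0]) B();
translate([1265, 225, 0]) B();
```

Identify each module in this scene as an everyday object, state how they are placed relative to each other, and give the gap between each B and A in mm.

A is a table. B is a stool. Three stools sit around the table at the +y, −x, +x sides. The gap between each stool and the table is 90 mm.

Each stool's nearest face is 90 mm from the table's bounding box.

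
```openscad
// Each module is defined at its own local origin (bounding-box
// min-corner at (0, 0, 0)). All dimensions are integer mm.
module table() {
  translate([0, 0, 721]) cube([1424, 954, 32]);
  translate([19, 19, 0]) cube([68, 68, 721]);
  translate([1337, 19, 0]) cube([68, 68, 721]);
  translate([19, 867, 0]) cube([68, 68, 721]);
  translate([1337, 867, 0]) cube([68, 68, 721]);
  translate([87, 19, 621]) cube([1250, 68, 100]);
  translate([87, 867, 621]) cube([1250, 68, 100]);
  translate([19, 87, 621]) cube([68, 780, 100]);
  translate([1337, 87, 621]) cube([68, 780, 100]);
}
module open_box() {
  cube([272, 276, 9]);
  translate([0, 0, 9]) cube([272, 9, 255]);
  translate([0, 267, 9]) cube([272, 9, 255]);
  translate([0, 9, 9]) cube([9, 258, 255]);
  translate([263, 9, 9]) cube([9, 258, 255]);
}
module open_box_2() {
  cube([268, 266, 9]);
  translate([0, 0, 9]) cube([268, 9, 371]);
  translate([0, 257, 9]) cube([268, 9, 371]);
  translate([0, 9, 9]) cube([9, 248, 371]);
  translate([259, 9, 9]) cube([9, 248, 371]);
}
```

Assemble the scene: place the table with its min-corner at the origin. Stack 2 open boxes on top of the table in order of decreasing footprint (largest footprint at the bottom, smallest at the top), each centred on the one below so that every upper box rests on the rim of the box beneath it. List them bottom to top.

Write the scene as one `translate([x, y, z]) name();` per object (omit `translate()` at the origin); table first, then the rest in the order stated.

table();
translate([576, 339, 753]) open_box();
translate([578, 344, 1017]) open_box_2();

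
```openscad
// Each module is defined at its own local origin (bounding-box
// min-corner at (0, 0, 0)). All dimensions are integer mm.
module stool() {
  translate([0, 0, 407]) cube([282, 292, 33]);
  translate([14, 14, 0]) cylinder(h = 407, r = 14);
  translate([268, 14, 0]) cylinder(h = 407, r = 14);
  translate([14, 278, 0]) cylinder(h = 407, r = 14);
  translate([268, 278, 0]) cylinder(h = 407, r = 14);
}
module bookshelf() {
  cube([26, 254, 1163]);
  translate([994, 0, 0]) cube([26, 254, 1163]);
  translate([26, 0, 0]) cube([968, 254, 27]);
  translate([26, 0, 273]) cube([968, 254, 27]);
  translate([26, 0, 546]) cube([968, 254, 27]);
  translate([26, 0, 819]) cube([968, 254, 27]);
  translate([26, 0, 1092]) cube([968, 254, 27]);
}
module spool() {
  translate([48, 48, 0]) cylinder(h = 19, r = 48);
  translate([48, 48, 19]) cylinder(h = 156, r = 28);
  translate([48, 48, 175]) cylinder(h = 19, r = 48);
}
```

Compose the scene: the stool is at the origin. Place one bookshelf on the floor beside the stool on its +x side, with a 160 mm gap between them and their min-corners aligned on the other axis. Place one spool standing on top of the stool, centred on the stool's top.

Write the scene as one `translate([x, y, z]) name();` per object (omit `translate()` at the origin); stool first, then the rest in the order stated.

stool();
translate([442, 0, 0]) bookshelf();
translate([93, 98, 440]) spool();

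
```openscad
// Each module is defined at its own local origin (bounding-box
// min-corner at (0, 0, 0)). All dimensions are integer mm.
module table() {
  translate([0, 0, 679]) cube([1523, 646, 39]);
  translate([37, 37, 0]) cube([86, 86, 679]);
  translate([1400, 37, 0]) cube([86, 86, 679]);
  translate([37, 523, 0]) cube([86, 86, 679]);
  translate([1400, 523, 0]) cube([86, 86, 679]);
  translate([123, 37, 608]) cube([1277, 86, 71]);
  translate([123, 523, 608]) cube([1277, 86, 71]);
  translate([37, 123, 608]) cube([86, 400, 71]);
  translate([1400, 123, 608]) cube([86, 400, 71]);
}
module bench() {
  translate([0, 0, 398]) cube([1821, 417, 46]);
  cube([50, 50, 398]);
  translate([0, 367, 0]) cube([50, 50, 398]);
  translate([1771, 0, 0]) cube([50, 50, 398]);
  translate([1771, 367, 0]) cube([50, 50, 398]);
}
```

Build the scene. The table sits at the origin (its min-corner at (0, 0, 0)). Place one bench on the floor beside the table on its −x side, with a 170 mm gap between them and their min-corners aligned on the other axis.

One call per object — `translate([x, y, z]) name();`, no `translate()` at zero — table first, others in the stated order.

table();
translate([-1991, 0, 0]) bench();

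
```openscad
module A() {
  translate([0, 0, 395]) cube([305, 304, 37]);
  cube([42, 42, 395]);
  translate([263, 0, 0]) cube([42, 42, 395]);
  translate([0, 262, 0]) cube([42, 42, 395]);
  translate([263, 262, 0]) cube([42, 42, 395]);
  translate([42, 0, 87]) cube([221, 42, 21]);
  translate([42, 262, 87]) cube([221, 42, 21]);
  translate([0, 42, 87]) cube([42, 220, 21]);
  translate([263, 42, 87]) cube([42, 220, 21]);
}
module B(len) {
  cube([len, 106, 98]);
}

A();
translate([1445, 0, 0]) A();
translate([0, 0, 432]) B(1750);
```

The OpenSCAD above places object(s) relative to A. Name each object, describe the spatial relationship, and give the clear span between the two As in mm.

Second stool starts at x = 1445; first ends at x = 305; clear span = 1445 − 305 = 1140 mm.

A is a stool. B is a beam. A beam spans the tops of two stools. The clear span between the two stools is 1140 mm.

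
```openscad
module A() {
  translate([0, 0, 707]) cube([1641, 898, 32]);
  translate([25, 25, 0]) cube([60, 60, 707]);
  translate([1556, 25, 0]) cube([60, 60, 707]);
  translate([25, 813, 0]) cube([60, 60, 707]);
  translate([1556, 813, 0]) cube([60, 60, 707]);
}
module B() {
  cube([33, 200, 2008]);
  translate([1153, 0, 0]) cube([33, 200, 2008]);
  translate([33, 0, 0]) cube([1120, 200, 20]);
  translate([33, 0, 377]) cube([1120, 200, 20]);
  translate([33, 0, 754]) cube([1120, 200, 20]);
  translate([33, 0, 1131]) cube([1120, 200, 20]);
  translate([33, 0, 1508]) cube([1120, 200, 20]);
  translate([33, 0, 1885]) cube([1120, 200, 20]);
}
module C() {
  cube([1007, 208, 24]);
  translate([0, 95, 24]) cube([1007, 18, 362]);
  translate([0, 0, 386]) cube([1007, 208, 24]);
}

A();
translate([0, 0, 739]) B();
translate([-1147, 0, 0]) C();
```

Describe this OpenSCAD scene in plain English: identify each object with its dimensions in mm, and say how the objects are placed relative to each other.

A is a rectangular dining table. The top is 1641×898×32 mm with its upper surface at z = 739 mm. It stands on four 60×60 mm square legs, each inset 25 mm from the nearest pair of top edges, running from the floor to the underside of the top.

B is an open bookshelf. Two side panels, each 33 mm thick, 200 mm deep and 2008 mm tall, stand 1186 mm apart (outside-to-outside). Between them sit 6 shelves, each 20 mm thick and 200 mm deep, spanning the full gap between the sides. The bottom shelf rests on the floor (its underside at z = 0) and the clear gap between one shelf's top and the next shelf's underside is 357 mm.

C is an I-beam lying along x, 1007 mm long. Overall section height 410 mm. Two flanges 208 mm wide (y) and 24 mm thick, one on the floor and one at the top; a web 18 mm thick runs between them, centred on the flange width.

The bookshelf is on top of the table. The I-beam is on the floor beside the table on its −x side.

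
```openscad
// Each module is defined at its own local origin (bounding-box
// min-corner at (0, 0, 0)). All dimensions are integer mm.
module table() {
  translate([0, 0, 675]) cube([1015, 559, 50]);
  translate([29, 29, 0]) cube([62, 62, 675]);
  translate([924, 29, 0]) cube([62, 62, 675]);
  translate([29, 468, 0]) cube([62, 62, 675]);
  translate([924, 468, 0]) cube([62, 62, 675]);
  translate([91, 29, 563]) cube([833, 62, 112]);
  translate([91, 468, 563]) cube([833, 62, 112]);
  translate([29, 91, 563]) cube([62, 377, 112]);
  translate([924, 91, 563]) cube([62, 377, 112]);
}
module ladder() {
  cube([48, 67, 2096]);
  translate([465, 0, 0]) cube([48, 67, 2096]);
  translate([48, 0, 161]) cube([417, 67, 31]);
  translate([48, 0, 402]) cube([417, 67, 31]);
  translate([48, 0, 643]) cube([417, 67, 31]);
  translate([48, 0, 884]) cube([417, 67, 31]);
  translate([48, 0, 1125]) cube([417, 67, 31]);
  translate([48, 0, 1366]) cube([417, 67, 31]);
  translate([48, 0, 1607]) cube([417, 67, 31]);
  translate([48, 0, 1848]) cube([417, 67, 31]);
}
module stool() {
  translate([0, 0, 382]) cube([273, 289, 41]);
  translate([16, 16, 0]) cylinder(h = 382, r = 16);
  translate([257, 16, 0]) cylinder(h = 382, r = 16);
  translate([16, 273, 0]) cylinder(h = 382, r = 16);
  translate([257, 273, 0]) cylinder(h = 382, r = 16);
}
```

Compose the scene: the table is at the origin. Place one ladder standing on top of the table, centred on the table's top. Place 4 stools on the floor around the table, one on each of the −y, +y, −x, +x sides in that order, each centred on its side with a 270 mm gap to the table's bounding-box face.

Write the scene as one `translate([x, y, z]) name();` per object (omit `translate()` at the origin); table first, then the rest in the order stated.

table();
translate([251, 246, 725]) ladder();
translate([371, -559, 0]) stool();
translate([371, 829, 0]) stool();
translate([-543, 135, 0]) stool();
translate([1285, 135, 0]) stool();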